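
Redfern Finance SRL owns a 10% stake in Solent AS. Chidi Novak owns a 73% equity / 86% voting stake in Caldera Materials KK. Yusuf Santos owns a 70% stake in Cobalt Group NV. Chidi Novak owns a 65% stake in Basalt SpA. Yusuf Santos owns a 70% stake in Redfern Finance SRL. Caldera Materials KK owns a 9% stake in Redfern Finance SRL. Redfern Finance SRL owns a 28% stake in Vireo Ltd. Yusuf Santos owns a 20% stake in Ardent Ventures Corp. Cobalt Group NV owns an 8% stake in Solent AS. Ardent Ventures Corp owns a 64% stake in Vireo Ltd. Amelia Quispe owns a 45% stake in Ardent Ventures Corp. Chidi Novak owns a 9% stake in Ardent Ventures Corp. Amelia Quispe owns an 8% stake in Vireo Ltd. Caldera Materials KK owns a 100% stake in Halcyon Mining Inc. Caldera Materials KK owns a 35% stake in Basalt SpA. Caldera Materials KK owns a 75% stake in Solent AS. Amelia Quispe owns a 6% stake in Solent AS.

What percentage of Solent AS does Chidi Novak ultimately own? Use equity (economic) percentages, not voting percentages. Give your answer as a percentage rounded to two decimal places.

55.41%

Chidi reaches Solent along 2 paths.
Via Caldera: 73% × 75% = 54.75%.
Via Caldera → Redfern: 73% × 9% × 10% = 0.657%.
Total: 54.75% + 0.657% = 55.407%.
Rounded: 55.41%.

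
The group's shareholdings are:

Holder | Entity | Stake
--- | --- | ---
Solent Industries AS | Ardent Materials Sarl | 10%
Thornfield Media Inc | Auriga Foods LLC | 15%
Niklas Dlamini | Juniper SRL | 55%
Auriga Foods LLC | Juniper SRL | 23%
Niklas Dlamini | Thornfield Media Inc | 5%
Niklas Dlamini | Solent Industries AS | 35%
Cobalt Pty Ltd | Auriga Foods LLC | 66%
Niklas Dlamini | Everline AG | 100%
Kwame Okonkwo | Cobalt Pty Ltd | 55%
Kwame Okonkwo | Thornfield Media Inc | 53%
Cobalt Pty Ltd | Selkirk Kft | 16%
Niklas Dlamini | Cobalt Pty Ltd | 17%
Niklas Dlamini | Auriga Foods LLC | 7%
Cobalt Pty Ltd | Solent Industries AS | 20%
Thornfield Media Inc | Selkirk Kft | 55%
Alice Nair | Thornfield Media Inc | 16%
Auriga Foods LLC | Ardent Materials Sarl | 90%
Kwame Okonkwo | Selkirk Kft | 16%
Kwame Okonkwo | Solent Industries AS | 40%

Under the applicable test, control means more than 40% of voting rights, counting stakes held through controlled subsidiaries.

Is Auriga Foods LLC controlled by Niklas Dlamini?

No

Niklas holds 100% of Everline, so Niklas controls Everline.
Niklas holds 55% of Juniper, so Niklas controls Juniper.
In Auriga, Niklas's side holds only 7%, not > 40%.
So Niklas does not control Auriga.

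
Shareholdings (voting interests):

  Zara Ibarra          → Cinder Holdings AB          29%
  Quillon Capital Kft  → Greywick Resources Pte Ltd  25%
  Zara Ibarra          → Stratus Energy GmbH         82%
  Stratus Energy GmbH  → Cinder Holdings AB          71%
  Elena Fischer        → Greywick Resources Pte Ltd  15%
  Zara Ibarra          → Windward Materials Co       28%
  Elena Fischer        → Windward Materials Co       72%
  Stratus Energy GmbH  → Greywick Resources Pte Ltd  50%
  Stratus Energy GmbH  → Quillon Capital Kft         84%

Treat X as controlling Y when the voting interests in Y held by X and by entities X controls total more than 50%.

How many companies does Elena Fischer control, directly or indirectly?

1

Elena holds 72% of Windward, so Elena controls Windward.
No other company's threshold is met.
Elena controls 1 company.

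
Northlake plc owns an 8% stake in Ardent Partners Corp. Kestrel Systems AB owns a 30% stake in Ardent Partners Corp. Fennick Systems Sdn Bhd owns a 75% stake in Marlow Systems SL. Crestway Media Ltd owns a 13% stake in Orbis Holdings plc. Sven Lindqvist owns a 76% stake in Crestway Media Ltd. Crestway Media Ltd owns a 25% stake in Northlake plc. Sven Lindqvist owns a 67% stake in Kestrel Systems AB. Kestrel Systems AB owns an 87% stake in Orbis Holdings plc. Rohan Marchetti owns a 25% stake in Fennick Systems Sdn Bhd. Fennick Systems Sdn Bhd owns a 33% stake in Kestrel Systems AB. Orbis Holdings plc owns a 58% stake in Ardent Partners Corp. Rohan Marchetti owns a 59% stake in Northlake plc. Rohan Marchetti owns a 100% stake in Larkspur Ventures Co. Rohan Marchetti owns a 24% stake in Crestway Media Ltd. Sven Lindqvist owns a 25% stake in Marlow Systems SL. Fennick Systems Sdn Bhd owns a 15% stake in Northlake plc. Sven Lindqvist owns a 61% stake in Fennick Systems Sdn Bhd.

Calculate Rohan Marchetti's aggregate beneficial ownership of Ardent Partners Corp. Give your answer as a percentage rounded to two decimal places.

13.95%

Rohan reaches Ardent along 6 paths.
Via Fennick → Kestrel → Orbis: 25% × 33% × 87% × 58% = 4.16295%.
Via Crestway → Orbis: 24% × 13% × 58% = 1.8096%.
Via Fennick → Kestrel: 25% × 33% × 30% = 2.475%.
Via Crestway → Northlake: 24% × 25% × 8% = 0.48%.
Via Northlake: 59% × 8% = 4.72%.
Via Fennick → Northlake: 25% × 15% × 8% = 0.3%.
Total: 4.16295% + 1.8096% + 2.475% + 0.48% + 4.72% + 0.3% = 13.94755%.
Rounded: 13.95%.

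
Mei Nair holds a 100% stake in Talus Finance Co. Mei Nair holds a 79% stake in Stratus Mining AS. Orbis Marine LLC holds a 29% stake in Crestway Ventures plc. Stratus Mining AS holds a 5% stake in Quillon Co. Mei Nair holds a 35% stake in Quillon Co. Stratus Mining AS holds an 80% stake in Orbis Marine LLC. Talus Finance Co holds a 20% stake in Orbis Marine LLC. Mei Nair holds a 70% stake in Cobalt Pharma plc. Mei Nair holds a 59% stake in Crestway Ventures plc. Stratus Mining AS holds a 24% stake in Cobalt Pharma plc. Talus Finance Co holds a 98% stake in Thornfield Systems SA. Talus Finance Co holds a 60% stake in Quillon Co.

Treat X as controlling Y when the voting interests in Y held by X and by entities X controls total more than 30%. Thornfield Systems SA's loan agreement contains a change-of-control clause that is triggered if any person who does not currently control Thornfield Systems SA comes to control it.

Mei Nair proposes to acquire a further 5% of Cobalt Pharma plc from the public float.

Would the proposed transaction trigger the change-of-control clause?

No

The purchase changes only Mei's holdings, so Mei is the only person who could newly come to control Thornfield.
Mei holds 100% of Talus, so Mei controls Talus.
Talus holds 98% of Thornfield, so Mei controls Thornfield.
So Mei already controls Thornfield before the transaction.
After the purchase, Mei's direct stake in Cobalt rises to 70% + 5% = 75%.
Mei controlled Thornfield already, so this is not a new person acquiring control; every other person's position is unchanged or reduced.
No new person acquires control, so the clause is not triggered.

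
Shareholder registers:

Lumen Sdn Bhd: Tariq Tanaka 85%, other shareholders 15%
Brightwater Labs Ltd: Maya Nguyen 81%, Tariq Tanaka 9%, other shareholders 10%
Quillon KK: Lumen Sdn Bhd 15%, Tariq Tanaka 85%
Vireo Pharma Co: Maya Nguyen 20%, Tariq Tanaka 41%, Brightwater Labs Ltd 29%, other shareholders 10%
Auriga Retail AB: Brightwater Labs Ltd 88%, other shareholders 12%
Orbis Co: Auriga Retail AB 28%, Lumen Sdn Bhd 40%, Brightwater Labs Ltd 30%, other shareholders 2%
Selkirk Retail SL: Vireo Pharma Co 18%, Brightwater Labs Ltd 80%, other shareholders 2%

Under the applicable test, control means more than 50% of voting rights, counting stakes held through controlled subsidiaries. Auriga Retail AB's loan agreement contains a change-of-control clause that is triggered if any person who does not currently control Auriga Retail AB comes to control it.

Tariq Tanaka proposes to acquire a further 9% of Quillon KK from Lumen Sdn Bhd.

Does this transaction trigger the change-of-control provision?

No

The purchase adds only to Tariq's holdings (Lumen's stake shrinks), so Tariq is the only person who could newly come to control Auriga.
Tariq holds 85% of Lumen, so Tariq controls Lumen.
Lumen and Tariq together hold 15% + 85% = 100% of Quillon, so Tariq controls Quillon.
Neither Tariq nor any entity Tariq controls holds any voting interest in Auriga.
So before the transaction, Tariq does not control Auriga.
After the purchase, Tariq's direct stake in Quillon rises to 85% + 9% = 94%, and Lumen's stake falls to 6%.
Lumen and Tariq together hold 6% + 94% = 100% of Quillon, so Tariq controls Quillon.
After the transaction, neither Tariq nor any entity Tariq controls holds a voting interest in Auriga, so Tariq still does not control it.
No new person acquires control, so the clause is not triggered.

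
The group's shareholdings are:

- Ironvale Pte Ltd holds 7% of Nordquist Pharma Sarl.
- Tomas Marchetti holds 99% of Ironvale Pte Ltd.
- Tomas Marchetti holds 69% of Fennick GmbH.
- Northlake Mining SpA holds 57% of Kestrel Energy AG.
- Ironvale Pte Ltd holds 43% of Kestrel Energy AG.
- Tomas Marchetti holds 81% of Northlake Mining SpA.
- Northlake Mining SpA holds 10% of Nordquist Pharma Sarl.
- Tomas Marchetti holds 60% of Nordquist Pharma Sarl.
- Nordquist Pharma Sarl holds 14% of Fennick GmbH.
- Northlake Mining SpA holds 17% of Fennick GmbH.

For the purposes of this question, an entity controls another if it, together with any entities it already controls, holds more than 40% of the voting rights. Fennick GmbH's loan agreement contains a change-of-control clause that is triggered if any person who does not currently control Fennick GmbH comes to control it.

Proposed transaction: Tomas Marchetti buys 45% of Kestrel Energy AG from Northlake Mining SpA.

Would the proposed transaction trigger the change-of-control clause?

The purchase adds only to Tomas's holdings (Northlake's stake shrinks), so Tomas is the only person who could newly come to control Fennick.
Tomas holds 81% of Northlake, so Tomas controls Northlake.
Tomas holds 99% of Ironvale, so Tomas controls Ironvale.
Ironvale and Tomas and Northlake together hold 7% + 60% + 10% = 77% of Nordquist, so Tomas controls Nordquist.
Nordquist and Northlake and Tomas together hold 14% + 17% + 69% = 100% of Fennick, so Tomas controls Fennick.
So Tomas already controls Fennick before the transaction.
After the purchase, Tomas holds 45% of Kestrel directly, and Northlake's stake falls to 12%.
Tomas controlled Fennick already, so this is not a new person acquiring control; every other person's position is unchanged or reduced.
No new person acquires control, so the clause is not triggered.

No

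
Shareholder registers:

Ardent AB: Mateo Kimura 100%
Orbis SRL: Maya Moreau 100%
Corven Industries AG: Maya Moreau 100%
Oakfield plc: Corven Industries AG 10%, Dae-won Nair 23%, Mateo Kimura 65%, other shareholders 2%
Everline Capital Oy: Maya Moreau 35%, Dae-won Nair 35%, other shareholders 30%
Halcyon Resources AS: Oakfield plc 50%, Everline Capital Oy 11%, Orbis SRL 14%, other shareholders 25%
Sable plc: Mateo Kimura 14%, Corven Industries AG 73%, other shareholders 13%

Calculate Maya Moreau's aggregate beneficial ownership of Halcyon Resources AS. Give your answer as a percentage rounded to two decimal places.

Maya reaches Halcyon along 3 paths.
Via Corven → Oakfield: 100% × 10% × 50% = 5%.
Via Everline: 35% × 11% = 3.85%.
Via Orbis: 100% × 14% = 14%.
Total: 5% + 3.85% + 14% = 22.85%.

22.85%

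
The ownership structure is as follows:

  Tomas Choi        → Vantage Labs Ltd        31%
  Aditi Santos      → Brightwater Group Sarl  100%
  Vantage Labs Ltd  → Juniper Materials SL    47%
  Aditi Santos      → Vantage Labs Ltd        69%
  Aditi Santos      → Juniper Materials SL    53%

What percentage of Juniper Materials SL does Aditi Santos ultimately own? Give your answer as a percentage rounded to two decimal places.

85.43%

Aditi reaches Juniper along 2 paths.
Via Vantage: 69% × 47% = 32.43%.
Direct stake: 53% = 53%.
Total: 32.43% + 53% = 85.43%.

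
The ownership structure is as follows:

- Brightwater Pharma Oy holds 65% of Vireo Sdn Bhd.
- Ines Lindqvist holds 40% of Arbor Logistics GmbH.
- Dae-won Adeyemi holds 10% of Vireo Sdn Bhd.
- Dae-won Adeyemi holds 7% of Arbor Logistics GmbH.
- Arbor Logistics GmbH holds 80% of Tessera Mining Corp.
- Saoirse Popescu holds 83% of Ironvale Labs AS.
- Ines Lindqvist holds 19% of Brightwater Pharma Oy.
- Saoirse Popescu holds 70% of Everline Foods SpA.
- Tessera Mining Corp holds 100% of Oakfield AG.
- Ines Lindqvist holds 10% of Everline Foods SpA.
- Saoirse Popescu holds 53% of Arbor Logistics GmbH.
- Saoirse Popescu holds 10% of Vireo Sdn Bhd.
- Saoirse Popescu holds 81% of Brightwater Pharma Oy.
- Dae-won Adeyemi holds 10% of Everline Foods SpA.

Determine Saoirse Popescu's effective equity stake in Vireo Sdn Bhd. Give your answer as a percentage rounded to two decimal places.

62.65%

Saoirse reaches Vireo along 2 paths.
Via Brightwater: 81% × 65% = 52.65%.
Direct stake: 10% = 10%.
Total: 52.65% + 10% = 62.65%.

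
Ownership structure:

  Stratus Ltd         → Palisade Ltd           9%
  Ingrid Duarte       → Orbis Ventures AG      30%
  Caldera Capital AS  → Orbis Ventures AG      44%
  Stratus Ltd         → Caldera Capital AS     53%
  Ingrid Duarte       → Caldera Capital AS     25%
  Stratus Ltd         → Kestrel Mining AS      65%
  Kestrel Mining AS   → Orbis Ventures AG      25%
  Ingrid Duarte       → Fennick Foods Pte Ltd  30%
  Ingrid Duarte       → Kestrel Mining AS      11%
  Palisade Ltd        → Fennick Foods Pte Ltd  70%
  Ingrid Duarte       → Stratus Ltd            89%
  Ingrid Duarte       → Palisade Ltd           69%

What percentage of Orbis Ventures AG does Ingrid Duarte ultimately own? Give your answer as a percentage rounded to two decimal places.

Ingrid reaches Orbis along 5 paths.
Via Caldera: 25% × 44% = 11%.
Via Stratus → Caldera: 89% × 53% × 44% = 20.7548%.
Direct stake: 30% = 30%.
Via Kestrel: 11% × 25% = 2.75%.
Via Stratus → Kestrel: 89% × 65% × 25% = 14.4625%.
Total: 11% + 20.7548% + 30% + 2.75% + 14.4625% = 78.9673%.
Rounded: 78.97%.

78.97%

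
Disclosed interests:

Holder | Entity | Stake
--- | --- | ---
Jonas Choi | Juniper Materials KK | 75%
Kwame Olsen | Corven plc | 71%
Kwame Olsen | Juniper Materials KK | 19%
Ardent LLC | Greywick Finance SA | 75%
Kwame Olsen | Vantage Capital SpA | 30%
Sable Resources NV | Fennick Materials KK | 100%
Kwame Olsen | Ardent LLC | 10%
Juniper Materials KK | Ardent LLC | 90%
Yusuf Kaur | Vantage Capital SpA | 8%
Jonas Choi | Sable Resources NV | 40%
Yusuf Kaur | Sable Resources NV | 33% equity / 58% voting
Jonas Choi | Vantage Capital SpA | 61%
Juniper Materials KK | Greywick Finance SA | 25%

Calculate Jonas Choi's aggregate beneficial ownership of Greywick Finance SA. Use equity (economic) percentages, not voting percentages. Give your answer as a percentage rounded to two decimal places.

Jonas reaches Greywick along 2 paths.
Via Juniper → Ardent: 75% × 90% × 75% = 50.625%.
Via Juniper: 75% × 25% = 18.75%.
Total: 50.625% + 18.75% = 69.375%.
Rounded: 69.38%.

69.38%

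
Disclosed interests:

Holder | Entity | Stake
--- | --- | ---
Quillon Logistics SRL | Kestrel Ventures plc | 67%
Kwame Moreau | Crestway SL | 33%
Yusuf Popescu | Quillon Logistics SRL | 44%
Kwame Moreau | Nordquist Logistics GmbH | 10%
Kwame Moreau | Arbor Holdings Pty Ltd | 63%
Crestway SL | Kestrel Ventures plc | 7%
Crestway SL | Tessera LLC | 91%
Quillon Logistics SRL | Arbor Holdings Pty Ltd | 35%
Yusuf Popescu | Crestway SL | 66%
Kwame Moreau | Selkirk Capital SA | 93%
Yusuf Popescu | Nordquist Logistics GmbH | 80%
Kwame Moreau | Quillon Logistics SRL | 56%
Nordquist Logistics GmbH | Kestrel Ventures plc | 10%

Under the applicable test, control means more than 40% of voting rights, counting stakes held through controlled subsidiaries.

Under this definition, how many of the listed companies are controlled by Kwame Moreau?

4

Kwame holds 56% of Quillon, so Kwame controls Quillon.
Quillon holds 67% of Kestrel, so Kwame controls Kestrel.
Kwame and Quillon together hold 63% + 35% = 98% of Arbor, so Kwame controls Arbor.
Kwame holds 93% of Selkirk, so Kwame controls Selkirk.
No other company's threshold is met.
Kwame controls 4 companies.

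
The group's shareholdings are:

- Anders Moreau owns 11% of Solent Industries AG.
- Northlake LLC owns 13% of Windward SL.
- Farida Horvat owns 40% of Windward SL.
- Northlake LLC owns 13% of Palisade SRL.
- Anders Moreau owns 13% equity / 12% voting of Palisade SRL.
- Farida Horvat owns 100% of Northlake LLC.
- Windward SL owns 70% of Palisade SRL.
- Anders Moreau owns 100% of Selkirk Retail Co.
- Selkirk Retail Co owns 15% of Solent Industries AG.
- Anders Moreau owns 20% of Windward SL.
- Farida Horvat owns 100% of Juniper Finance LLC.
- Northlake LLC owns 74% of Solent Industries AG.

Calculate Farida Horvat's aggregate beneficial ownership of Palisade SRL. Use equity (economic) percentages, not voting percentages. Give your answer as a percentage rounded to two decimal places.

Farida reaches Palisade along 3 paths.
Via Windward: 40% × 70% = 28%.
Via Northlake → Windward: 100% × 13% × 70% = 9.1%.
Via Northlake: 100% × 13% = 13%.
Total: 28% + 9.1% + 13% = 50.1%.
Rounded: 50.10%.

50.10%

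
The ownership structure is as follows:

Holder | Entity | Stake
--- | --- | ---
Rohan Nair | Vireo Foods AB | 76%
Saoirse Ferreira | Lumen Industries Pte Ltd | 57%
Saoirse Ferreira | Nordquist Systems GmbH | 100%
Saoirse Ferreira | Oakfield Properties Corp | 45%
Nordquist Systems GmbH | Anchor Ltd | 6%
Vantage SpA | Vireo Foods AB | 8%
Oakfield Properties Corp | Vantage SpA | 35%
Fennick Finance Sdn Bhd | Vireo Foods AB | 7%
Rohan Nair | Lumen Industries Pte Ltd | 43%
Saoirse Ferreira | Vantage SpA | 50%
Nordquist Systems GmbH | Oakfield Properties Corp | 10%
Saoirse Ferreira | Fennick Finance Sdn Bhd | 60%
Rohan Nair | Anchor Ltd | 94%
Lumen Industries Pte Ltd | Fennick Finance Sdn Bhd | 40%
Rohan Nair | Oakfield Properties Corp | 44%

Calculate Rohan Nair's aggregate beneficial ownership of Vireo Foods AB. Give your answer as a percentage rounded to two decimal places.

Rohan reaches Vireo along 3 paths.
Via Lumen → Fennick: 43% × 40% × 7% = 1.204%.
Direct stake: 76% = 76%.
Via Oakfield → Vantage: 44% × 35% × 8% = 1.232%.
Total: 1.204% + 76% + 1.232% = 78.436%.
Rounded: 78.44%.

78.44%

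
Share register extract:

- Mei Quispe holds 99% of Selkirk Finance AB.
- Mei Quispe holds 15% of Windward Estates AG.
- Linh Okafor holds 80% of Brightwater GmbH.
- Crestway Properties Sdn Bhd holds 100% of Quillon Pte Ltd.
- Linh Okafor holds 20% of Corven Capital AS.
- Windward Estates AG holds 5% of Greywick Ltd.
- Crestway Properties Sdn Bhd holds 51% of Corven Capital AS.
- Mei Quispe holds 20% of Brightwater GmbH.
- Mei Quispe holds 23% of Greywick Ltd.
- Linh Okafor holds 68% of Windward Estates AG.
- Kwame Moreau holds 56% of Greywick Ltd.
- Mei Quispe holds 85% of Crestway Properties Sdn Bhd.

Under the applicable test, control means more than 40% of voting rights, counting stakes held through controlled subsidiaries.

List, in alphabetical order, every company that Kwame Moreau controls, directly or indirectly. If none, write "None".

Greywick Ltd

Kwame holds 56% of Greywick, so Kwame controls Greywick.
No other company's threshold is met.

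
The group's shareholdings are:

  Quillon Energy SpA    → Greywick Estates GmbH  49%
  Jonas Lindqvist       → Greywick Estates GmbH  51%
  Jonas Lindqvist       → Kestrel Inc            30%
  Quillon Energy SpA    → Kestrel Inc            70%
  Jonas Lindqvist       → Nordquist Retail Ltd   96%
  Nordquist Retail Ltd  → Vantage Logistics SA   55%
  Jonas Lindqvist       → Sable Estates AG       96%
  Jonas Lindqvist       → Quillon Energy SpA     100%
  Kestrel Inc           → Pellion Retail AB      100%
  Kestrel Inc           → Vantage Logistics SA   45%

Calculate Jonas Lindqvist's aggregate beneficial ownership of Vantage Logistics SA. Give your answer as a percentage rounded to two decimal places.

97.80%

Jonas reaches Vantage along 3 paths.
Via Kestrel: 30% × 45% = 13.5%.
Via Quillon → Kestrel: 100% × 70% × 45% = 31.5%.
Via Nordquist: 96% × 55% = 52.8%.
Total: 13.5% + 31.5% + 52.8% = 97.8%.
Rounded: 97.80%.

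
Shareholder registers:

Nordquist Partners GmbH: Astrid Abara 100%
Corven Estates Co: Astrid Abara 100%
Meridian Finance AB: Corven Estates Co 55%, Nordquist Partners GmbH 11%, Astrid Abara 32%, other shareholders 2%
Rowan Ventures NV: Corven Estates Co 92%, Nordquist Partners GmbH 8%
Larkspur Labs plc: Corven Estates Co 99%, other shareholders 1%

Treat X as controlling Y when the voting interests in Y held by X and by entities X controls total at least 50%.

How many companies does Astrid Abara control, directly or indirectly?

Astrid holds 100% of Nordquist, so Astrid controls Nordquist.
Astrid holds 100% of Corven, so Astrid controls Corven.
Corven and Nordquist and Astrid together hold 55% + 11% + 32% = 98% of Meridian, so Astrid controls Meridian.
Corven and Nordquist together hold 92% + 8% = 100% of Rowan, so Astrid controls Rowan.
Corven holds 99% of Larkspur, so Astrid controls Larkspur.
Astrid controls 5 companies.

5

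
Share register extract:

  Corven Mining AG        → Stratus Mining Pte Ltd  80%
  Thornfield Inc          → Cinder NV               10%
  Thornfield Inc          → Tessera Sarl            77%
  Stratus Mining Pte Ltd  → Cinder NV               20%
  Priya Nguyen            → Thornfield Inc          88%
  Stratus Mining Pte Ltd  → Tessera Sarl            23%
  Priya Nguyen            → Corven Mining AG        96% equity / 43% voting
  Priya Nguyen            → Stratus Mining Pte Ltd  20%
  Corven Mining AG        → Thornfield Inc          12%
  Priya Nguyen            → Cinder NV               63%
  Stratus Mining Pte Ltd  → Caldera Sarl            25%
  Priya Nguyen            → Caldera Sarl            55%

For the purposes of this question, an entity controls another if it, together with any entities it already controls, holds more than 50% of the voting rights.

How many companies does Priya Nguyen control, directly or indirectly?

Priya holds 88% of Thornfield, so Priya controls Thornfield.
Priya and Thornfield together hold 63% + 10% = 73% of Cinder, so Priya controls Cinder.
Priya holds 55% of Caldera, so Priya controls Caldera.
Thornfield holds 77% of Tessera, so Priya controls Tessera.
No other company's threshold is met.
Priya controls 4 companies.

4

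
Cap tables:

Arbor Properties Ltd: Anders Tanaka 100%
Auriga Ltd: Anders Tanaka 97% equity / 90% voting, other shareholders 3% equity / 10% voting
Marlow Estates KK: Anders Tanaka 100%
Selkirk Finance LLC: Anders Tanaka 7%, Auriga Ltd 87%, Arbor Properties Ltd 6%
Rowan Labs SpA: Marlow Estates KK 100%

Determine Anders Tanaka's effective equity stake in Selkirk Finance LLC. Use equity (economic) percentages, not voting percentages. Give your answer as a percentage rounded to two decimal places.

97.39%

Anders reaches Selkirk along 3 paths.
Direct stake: 7% = 7%.
Via Auriga: 97% × 87% = 84.39%.
Via Arbor: 100% × 6% = 6%.
Total: 7% + 84.39% + 6% = 97.39%.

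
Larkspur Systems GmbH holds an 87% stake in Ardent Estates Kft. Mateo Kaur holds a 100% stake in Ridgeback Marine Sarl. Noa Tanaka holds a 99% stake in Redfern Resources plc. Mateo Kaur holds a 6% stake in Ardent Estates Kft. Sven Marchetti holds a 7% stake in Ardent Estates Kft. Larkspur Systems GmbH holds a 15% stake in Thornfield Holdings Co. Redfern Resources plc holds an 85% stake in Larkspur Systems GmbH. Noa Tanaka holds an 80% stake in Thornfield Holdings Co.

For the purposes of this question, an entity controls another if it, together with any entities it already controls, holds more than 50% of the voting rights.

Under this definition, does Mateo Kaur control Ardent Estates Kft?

Mateo holds 100% of Ridgeback, so Mateo controls Ridgeback.
In Ardent, Mateo's side holds only 6%, not > 50%.
So Mateo does not control Ardent.

No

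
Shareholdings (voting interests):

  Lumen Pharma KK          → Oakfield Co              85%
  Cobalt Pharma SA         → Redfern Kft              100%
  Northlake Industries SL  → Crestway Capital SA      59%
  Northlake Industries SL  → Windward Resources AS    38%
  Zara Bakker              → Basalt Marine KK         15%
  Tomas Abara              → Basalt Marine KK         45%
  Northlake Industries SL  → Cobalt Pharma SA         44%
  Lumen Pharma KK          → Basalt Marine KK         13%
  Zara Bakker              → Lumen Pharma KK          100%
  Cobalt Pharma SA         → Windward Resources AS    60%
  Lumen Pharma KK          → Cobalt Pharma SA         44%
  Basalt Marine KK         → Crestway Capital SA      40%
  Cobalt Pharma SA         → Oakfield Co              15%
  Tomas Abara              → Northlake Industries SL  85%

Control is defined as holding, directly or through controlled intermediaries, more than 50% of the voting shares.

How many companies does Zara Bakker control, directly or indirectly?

2

Zara holds 100% of Lumen, so Zara controls Lumen.
Lumen holds 85% of Oakfield, so Zara controls Oakfield.
No other company's threshold is met.
Zara controls 2 companies.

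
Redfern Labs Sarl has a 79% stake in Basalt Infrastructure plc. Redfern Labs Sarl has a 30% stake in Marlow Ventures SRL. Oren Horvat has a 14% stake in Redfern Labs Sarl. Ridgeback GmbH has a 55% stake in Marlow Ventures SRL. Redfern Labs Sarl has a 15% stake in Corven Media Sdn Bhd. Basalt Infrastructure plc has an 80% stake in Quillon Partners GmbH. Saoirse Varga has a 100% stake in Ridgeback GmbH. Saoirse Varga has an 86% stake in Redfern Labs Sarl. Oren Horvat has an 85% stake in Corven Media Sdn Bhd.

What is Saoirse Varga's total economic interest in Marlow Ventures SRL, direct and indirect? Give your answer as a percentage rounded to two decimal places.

Saoirse reaches Marlow along 2 paths.
Via Ridgeback: 100% × 55% = 55%.
Via Redfern: 86% × 30% = 25.8%.
Total: 55% + 25.8% = 80.8%.
Rounded: 80.80%.

80.80%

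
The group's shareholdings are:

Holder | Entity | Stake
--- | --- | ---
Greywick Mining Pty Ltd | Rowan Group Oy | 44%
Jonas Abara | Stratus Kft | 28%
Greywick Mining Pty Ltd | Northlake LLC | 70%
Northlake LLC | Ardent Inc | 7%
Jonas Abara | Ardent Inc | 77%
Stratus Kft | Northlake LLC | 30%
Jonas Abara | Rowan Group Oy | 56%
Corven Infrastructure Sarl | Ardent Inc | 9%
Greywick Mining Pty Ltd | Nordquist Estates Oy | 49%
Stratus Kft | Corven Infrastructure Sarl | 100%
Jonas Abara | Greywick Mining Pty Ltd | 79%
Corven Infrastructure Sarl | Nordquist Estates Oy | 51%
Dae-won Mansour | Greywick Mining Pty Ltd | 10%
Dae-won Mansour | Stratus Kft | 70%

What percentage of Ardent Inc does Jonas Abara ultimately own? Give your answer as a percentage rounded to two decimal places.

83.98%

Jonas reaches Ardent along 4 paths.
Via Stratus → Corven: 28% × 100% × 9% = 2.52%.
Direct stake: 77% = 77%.
Via Stratus → Northlake: 28% × 30% × 7% = 0.588%.
Via Greywick → Northlake: 79% × 70% × 7% = 3.871%.
Total: 2.52% + 77% + 0.588% + 3.871% = 83.979%.
Rounded: 83.98%.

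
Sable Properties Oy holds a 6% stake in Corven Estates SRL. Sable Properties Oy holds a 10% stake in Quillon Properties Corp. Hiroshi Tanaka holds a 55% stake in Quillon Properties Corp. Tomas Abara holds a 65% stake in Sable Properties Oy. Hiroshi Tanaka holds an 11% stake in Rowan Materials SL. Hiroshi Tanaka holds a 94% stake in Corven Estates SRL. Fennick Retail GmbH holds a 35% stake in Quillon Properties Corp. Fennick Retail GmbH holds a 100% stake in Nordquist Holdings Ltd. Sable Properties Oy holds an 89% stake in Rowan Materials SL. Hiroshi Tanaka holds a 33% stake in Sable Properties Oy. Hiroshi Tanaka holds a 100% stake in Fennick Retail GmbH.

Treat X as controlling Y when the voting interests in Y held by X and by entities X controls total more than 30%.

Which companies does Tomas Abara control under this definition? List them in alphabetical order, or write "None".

Tomas holds 65% of Sable, so Tomas controls Sable.
Sable holds 89% of Rowan, so Tomas controls Rowan.
No other company's threshold is met.

Rowan Materials SL, Sable Properties Oy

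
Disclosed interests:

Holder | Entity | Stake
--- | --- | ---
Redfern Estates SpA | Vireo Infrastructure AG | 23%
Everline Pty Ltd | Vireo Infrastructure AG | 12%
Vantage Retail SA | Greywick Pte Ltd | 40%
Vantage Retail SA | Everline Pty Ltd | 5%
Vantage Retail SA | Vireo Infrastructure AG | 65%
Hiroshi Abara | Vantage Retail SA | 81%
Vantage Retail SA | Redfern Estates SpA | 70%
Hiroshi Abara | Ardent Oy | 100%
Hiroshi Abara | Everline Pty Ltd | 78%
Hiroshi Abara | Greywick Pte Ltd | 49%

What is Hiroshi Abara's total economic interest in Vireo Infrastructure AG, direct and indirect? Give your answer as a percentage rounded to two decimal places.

Hiroshi reaches Vireo along 4 paths.
Via Vantage: 81% × 65% = 52.65%.
Via Vantage → Everline: 81% × 5% × 12% = 0.486%.
Via Everline: 78% × 12% = 9.36%.
Via Vantage → Redfern: 81% × 70% × 23% = 13.041%.
Total: 52.65% + 0.486% + 9.36% + 13.041% = 75.537%.
Rounded: 75.54%.

75.54%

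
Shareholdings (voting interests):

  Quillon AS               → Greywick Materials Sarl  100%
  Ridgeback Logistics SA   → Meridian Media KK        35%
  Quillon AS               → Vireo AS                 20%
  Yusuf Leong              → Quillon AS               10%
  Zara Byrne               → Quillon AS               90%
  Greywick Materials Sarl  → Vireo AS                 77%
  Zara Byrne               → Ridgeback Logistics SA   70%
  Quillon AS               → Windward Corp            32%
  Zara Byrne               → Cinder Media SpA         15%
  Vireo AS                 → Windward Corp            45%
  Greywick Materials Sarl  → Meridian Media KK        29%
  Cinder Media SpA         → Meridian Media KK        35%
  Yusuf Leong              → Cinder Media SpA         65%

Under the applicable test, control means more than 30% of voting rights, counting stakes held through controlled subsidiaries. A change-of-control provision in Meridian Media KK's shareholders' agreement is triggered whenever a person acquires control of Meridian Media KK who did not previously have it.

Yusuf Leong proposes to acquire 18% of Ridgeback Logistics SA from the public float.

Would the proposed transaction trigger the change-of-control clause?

The purchase changes only Yusuf's holdings, so Yusuf is the only person who could newly come to control Meridian.
Yusuf holds 65% of Cinder, so Yusuf controls Cinder.
Cinder holds 35% of Meridian, so Yusuf controls Meridian.
So Yusuf already controls Meridian before the transaction.
After the purchase, Yusuf holds 18% of Ridgeback directly.
Yusuf controlled Meridian already, so this is not a new person acquiring control; every other person's position is unchanged or reduced.
No new person acquires control, so the clause is not triggered.

No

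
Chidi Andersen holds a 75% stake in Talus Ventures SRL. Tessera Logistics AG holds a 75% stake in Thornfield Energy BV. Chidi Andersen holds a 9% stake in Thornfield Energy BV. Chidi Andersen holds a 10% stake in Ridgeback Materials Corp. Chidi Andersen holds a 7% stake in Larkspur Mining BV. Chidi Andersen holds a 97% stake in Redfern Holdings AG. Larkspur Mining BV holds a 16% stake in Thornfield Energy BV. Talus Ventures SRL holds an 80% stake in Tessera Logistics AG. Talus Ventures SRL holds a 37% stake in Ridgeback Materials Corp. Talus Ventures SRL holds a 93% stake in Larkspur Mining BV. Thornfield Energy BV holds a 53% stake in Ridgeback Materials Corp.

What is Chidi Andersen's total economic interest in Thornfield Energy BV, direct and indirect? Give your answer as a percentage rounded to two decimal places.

Chidi reaches Thornfield along 4 paths.
Via Larkspur: 7% × 16% = 1.12%.
Via Talus → Larkspur: 75% × 93% × 16% = 11.16%.
Via Talus → Tessera: 75% × 80% × 75% = 45%.
Direct stake: 9% = 9%.
Total: 1.12% + 11.16% + 45% + 9% = 66.28%.

66.28%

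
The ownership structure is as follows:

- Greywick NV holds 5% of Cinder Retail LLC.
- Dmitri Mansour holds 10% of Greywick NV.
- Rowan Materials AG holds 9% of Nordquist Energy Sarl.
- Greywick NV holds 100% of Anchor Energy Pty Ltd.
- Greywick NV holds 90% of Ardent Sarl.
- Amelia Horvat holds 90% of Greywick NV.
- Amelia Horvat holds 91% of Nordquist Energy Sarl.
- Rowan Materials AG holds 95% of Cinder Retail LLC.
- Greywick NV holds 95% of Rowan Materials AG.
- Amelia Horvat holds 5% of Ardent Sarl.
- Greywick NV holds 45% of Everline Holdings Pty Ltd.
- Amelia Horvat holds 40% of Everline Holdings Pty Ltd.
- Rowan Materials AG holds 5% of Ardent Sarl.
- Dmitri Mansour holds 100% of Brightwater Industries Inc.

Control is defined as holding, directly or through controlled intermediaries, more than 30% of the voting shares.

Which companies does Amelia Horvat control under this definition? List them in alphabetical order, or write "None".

Anchor Energy Pty Ltd, Ardent Sarl, Cinder Retail LLC, Everline Holdings Pty Ltd, Greywick NV, Nordquist Energy Sarl, Rowan Materials AG

Amelia holds 90% of Greywick, so Amelia controls Greywick.
Greywick holds 100% of Anchor, so Amelia controls Anchor.
Amelia and Greywick together hold 40% + 45% = 85% of Everline, so Amelia controls Everline.
Greywick holds 95% of Rowan, so Amelia controls Rowan.
Rowan and Amelia together hold 9% + 91% = 100% of Nordquist, so Amelia controls Nordquist.
Greywick and Rowan together hold 5% + 95% = 100% of Cinder, so Amelia controls Cinder.
Rowan and Amelia and Greywick together hold 5% + 5% + 90% = 100% of Ardent, so Amelia controls Ardent.
No other company's threshold is met.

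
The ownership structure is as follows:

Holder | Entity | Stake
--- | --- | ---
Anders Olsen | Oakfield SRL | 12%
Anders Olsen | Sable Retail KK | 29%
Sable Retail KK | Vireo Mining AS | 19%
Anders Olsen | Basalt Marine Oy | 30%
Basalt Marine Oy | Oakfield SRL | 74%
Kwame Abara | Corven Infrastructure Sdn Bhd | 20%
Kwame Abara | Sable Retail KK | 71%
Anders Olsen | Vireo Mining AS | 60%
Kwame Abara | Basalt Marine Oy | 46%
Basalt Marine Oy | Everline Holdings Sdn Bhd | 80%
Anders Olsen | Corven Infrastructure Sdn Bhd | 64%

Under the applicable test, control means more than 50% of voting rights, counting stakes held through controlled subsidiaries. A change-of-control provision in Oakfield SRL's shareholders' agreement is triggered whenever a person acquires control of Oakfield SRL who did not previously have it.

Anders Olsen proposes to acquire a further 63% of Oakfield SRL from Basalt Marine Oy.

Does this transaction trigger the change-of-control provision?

The purchase adds only to Anders's holdings (Basalt's stake shrinks), so Anders is the only person who could newly come to control Oakfield.
Anders holds 64% of Corven, so Anders controls Corven.
Anders holds 60% of Vireo, so Anders controls Vireo.
In Oakfield, Anders's side holds only 12%, not > 50%.
So before the transaction, Anders does not control Oakfield.
After the purchase, Anders's direct stake in Oakfield rises to 12% + 63% = 75%, and Basalt's stake falls to 11%.
Anders holds 75% of Oakfield, so Anders controls Oakfield.
Anders did not control Oakfield before and does after, so the clause is triggered.

Yes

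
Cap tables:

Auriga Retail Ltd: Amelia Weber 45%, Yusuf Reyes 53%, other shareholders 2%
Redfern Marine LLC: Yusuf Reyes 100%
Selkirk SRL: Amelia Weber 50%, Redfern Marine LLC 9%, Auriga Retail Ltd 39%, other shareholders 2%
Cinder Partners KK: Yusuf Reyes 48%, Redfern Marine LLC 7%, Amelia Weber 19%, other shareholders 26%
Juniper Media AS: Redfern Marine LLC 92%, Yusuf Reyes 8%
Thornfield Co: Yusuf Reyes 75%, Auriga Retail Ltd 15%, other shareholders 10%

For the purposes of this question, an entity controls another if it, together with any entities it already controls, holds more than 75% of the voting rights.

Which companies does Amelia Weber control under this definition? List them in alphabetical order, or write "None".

None

Amelia's largest direct stake is 50% in Selkirk, which does not meet the threshold.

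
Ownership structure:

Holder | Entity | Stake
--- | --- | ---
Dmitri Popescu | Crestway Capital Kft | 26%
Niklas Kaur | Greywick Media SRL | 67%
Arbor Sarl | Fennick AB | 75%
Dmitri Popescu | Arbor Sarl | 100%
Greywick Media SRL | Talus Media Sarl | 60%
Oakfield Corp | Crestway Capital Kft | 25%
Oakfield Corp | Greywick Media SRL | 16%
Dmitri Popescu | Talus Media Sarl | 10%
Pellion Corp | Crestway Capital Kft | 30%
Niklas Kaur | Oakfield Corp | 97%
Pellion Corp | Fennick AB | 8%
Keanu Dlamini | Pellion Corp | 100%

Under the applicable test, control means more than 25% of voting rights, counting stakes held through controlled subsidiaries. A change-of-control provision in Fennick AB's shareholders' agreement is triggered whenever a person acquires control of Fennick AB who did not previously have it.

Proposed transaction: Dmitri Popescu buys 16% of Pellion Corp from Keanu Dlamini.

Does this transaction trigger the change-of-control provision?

No

The purchase adds only to Dmitri's holdings (Keanu's stake shrinks), so Dmitri is the only person who could newly come to control Fennick.
Dmitri holds 100% of Arbor, so Dmitri controls Arbor.
Arbor holds 75% of Fennick, so Dmitri controls Fennick.
So Dmitri already controls Fennick before the transaction.
After the purchase, Dmitri holds 16% of Pellion directly, and Keanu's stake falls to 84%.
Dmitri controlled Fennick already, so this is not a new person acquiring control; every other person's position is unchanged or reduced.
No new person acquires control, so the clause is not triggered.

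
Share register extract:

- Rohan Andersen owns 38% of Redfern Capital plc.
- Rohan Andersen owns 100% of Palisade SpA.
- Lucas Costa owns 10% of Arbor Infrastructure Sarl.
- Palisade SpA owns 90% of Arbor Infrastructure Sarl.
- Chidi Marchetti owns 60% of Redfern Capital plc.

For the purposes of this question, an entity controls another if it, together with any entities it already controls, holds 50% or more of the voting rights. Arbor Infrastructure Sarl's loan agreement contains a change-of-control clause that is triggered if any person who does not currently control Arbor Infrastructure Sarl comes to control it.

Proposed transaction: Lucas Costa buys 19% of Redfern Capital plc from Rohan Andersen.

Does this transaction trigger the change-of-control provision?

The purchase adds only to Lucas's holdings (Rohan's stake shrinks), so Lucas is the only person who could newly come to control Arbor.
Lucas's largest direct stake is 10% in Arbor, which does not meet the threshold, so Lucas controls no company.
In Arbor, Lucas's side holds only 10%, not ≥ 50%.
So before the transaction, Lucas does not control Arbor.
After the purchase, Lucas holds 19% of Redfern directly, and Rohan's stake falls to 19%.
Lucas's side now holds 19% of Redfern, not ≥ 50%, so Lucas still does not control Redfern.
After the transaction, Lucas's side holds 10% of Arbor, not ≥ 50%, so Lucas still does not control Arbor.
No new person acquires control, so the clause is not triggered.

No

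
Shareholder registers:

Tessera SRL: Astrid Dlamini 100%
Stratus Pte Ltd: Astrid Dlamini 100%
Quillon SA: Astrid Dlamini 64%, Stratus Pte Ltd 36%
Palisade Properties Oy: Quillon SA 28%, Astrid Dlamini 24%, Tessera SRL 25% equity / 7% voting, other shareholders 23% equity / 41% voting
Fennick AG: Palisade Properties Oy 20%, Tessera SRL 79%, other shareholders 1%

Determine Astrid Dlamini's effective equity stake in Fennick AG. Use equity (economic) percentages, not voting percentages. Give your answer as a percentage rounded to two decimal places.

Astrid reaches Fennick along 5 paths.
Via Quillon → Palisade: 64% × 28% × 20% = 3.584%.
Via Stratus → Quillon → Palisade: 100% × 36% × 28% × 20% = 2.016%.
Via Palisade: 24% × 20% = 4.8%.
Via Tessera → Palisade: 100% × 25% × 20% = 5%.
Via Tessera: 100% × 79% = 79%.
Total: 3.584% + 2.016% + 4.8% + 5% + 79% = 94.4%.
Rounded: 94.40%.

94.40%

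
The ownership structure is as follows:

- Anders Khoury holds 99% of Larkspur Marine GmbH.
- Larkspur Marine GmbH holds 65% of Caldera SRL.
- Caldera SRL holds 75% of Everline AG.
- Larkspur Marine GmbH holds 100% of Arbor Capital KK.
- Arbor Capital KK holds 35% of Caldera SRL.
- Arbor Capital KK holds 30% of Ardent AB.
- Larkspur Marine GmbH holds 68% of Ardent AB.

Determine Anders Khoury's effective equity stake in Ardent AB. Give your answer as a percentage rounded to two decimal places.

97.02%

Anders reaches Ardent along 2 paths.
Via Larkspur: 99% × 68% = 67.32%.
Via Larkspur → Arbor: 99% × 100% × 30% = 29.7%.
Total: 67.32% + 29.7% = 97.02%.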